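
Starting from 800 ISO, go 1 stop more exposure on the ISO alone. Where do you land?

ISO 1600

ISO: 800 → 1600 — 1 stop higher (brighter).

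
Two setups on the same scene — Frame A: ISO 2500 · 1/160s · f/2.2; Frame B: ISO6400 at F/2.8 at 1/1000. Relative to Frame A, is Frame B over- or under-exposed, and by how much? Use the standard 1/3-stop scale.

2 stops darker

Aperture: f/2.2 → f/2.5 → f/2.8 — 2/3 stop narrower (darker).
Shutter speed: 1/160 → 1/200 → 1/250 → 1/320 → 1/400 → 1/500 → 1/640 → 1/800 → 1/1000 — 2 2/3 stops shorter (darker).
ISO: 2500 → 3200 → 4000 → 5000 → 6400 — 1 1/3 stops raised (brighter).
Net: −2/3 −2 2/3 +1 1/3 = −2 stops.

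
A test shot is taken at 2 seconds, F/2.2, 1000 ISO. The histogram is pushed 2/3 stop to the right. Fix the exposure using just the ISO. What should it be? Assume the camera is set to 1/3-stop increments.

ISO 640

Overexposed by 2/3 stop → need 2/3 stop darker.
ISO: 1000 → 800 → 640.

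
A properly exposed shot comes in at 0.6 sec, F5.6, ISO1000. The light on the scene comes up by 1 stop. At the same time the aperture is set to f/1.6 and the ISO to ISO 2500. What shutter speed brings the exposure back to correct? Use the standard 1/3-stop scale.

Scene light: 1 stop brighter.
Aperture: f/5.6 → f/5 → f/4.5 → f/4 → f/3.5 → f/3.2 → f/2.8 → f/2.5 → f/2.2 → f/2 → f/1.8 → f/1.6 — 3 2/3 stops larger aperture (brighter).
ISO: 1000 → 1250 → 1600 → 2000 → 2500 — 1 1/3 stops higher (brighter).
Net so far: 6 stops brighter. Shutter speed: 0.6 → 0.5 → 0.4 → 0.3 → 1/4 → 1/5 → 1/6 → 1/8 → 1/10 → 1/13 → 1/15 → 1/20 → 1/25 → 1/30 → 1/40 → 1/50 → 1/60 → 1/80 → 1/100.

1/100s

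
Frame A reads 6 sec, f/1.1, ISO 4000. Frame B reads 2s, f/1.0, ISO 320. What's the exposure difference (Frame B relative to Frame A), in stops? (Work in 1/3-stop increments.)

Aperture: f/1.1 → f/1.0 — 1/3 stop wider (brighter).
Shutter speed: 6 → 5 → 4 → 3.2 → 2.5 → 2 — 1 2/3 stops shorter (darker).
ISO: 4000 → 3200 → 2500 → 2000 → 1600 → 1250 → 1000 → 800 → 640 → 500 → 400 → 320 — 3 2/3 stops lower (darker).
Net: +1/3 −1 2/3 −3 2/3 = −5 stops.

5 stops darker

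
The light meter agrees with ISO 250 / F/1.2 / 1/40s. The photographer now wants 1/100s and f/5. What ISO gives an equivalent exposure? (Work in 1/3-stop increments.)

Shutter speed: 1/40 → 1/50 → 1/60 → 1/80 → 1/100 — 1 1/3 stops shorter (darker).
Aperture: f/1.2 → f/1.4 → f/1.6 → f/1.8 → f/2 → f/2.2 → f/2.5 → f/2.8 → f/3.2 → f/3.5 → f/4 → f/4.5 → f/5 — 4 stops stopped down (darker).
Net change so far: 5 1/3 stops darker. Offset with the ISO: 250 → 320 → 400 → 500 → 640 → 800 → 1000 → 1250 → 1600 → 2000 → 2500 → 3200 → 4000 → 5000 → 6400 → 8000 → 10000.

ISO 10000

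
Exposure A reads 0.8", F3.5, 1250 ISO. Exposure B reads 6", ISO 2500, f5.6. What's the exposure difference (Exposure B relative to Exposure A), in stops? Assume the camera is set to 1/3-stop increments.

Aperture: f/3.5 → f/4 → f/4.5 → f/5 → f/5.6 — 1 1/3 stops stopped down (darker).
Shutter speed: 0.8 → 1 → 1.3 → 1.6 → 2 → 2.5 → 3.2 → 4 → 5 → 6 — 3 stops slower (brighter).
ISO: 1250 → 1600 → 2000 → 2500 — 1 stop raised (brighter).
Net: −1 1/3 +3 +1 = +2 2/3 stops.

2 2/3 stops brighter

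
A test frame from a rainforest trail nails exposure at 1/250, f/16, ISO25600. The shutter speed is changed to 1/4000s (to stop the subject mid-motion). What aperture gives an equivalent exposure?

f/4

Shutter speed: 1/250 → 1/500 → 1/1000 → 1/2000 → 1/4000 — 4 stops shorter (darker).
Need 4 stops brighter from the aperture: f/16 → f/11 → f/8 → f/5.6 → f/4.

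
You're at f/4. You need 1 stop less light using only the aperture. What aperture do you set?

f/5.6

Aperture: f/4 → f/5.6 — 1 stop stopped down (darker).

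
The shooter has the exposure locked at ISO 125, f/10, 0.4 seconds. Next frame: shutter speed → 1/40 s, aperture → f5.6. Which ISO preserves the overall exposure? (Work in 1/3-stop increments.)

Shutter speed: 0.4 → 0.3 → 1/4 → 1/5 → 1/6 → 1/8 → 1/10 → 1/13 → 1/15 → 1/20 → 1/25 → 1/30 → 1/40 — 4 stops shorter (darker).
Aperture: f/10 → f/9 → f/8 → f/7.1 → f/6.3 → f/5.6 — 1 2/3 stops opened up (brighter).
Net change so far: 2 1/3 stops darker. Offset with the ISO: 125 → 160 → 200 → 250 → 320 → 400 → 500 → 640.

ISO 640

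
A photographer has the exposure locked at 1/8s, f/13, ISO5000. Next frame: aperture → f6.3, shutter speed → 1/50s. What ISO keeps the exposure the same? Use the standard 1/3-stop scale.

ISO 8000

Aperture: f/13 → f/11 → f/10 → f/9 → f/8 → f/7.1 → f/6.3 — 2 stops opened up (brighter).
Shutter speed: 1/8 → 1/10 → 1/13 → 1/15 → 1/20 → 1/25 → 1/30 → 1/40 → 1/50 — 2 2/3 stops shorter (darker).
Net change so far: 2/3 stop darker. Offset with the ISO: 5000 → 6400 → 8000.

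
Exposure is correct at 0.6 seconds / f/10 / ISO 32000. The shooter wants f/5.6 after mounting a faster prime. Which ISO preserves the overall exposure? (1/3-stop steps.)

Aperture: f/10 → f/9 → f/8 → f/7.1 → f/6.3 → f/5.6 — 1 2/3 stops larger aperture (brighter).
Need 1 2/3 stops darker from the ISO: 32000 → 25600 → 20000 → 16000 → 12800 → 10000.

ISO 10000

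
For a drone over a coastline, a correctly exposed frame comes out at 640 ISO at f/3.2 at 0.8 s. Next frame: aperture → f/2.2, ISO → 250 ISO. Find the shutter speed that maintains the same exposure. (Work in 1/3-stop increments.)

1 s

Aperture: f/3.2 → f/2.8 → f/2.5 → f/2.2 — 1 stop opened up (brighter).
ISO: 640 → 500 → 400 → 320 → 250 — 1 1/3 stops lower (darker).
Net change so far: 1/3 stop darker. Offset with the shutter speed: 0.8 → 1.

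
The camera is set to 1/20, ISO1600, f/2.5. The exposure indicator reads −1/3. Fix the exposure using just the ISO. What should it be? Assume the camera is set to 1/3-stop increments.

ISO 2000

Underexposed by 1/3 stop → need 1/3 stop brighter.
ISO: 1600 → 2000.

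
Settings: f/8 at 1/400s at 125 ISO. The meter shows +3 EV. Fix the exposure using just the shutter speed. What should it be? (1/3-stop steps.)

1/3200s

Overexposed by 3 stops → need 3 stops darker.
Shutter speed: 1/400 → 1/500 → 1/640 → 1/800 → 1/1000 → 1/1250 → 1/1600 → 1/2000 → 1/2500 → 1/3200.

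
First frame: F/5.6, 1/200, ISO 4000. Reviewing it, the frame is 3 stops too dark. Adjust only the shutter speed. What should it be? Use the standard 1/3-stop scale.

Underexposed by 3 stops → need 3 stops brighter.
Shutter speed: 1/200 → 1/160 → 1/125 → 1/100 → 1/80 → 1/60 → 1/50 → 1/40 → 1/30 → 1/25.

1/25s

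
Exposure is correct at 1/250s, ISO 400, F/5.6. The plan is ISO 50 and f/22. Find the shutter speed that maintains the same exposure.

ISO: 400 → 200 → 100 → 50 — 3 stops dropped (darker).
Aperture: f/5.6 → f/8 → f/11 → f/16 → f/22 — 4 stops stopped down (darker).
Net change so far: 7 stops darker. Offset with the shutter speed: 1/250 → 1/125 → 1/60 → 1/30 → 1/15 → 1/8 → 1/4 → 1/2.

1/2s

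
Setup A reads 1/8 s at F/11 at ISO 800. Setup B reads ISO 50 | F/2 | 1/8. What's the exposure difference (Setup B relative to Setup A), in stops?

Aperture: f/11 → f/8 → f/5.6 → f/4 → f/2.8 → f/2 — 5 stops opened up (brighter).
Shutter speed: unchanged.
ISO: 800 → 400 → 200 → 100 → 50 — 4 stops lower (darker).
Net: +5 −4 = +1 stop.

1 stop brighter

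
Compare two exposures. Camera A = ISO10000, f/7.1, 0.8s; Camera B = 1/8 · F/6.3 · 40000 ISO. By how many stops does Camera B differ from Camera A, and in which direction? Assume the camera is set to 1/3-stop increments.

Aperture: f/7.1 → f/6.3 — 1/3 stop wider (brighter).
Shutter speed: 0.8 → 0.6 → 0.5 → 0.4 → 0.3 → 1/4 → 1/5 → 1/6 → 1/8 — 2 2/3 stops shorter (darker).
ISO: 10000 → 12800 → 16000 → 20000 → 25600 → 32000 → 40000 — 2 stops raised (brighter).
Net: +1/3 −2 2/3 +2 = −1/3 stops.

1/3 stop darker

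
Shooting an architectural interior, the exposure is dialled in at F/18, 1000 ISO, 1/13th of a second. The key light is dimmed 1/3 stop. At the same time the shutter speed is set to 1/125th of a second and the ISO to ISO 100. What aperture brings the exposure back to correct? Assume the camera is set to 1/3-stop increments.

Scene light: 1/3 stop darker.
Shutter speed: 1/13 → 1/15 → 1/20 → 1/25 → 1/30 → 1/40 → 1/50 → 1/60 → 1/80 → 1/100 → 1/125 — 3 1/3 stops shorter (darker).
ISO: 1000 → 800 → 640 → 500 → 400 → 320 → 250 → 200 → 160 → 125 → 100 — 3 1/3 stops lower (darker).
Net so far: 7 stops darker. Aperture: f/18 → f/16 → f/14 → f/13 → f/11 → f/10 → f/9 → f/8 → f/7.1 → f/6.3 → f/5.6 → f/5 → f/4.5 → f/4 → f/3.5 → f/3.2 → f/2.8 → f/2.5 → f/2.2 → f/2 → f/1.8 → f/1.6.

f/1.6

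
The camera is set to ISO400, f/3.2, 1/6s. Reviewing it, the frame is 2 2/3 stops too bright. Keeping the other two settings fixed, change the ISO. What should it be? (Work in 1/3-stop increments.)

ISO 64

Overexposed by 2 2/3 stops → need 2 2/3 stops darker.
ISO: 400 → 320 → 250 → 200 → 160 → 125 → 100 → 80 → 64.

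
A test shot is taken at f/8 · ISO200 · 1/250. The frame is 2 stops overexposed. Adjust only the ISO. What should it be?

Overexposed by 2 stops → need 2 stops darker.
ISO: 200 → 100 → 50.

ISO 50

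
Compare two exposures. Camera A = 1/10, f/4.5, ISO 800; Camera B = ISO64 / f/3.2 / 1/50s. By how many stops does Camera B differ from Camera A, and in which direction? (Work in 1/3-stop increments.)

Aperture: f/4.5 → f/4 → f/3.5 → f/3.2 — 1 stop wider (brighter).
Shutter speed: 1/10 → 1/13 → 1/15 → 1/20 → 1/25 → 1/30 → 1/40 → 1/50 — 2 1/3 stops faster (darker).
ISO: 800 → 640 → 500 → 400 → 320 → 250 → 200 → 160 → 125 → 100 → 80 → 64 — 3 2/3 stops lower (darker).
Net: +1 −2 1/3 −3 2/3 = −5 stops.

5 stops darker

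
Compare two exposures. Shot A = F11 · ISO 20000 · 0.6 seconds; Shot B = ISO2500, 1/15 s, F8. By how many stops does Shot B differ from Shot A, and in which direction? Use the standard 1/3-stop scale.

Aperture: f/11 → f/10 → f/9 → f/8 — 1 stop opened up (brighter).
Shutter speed: 0.6 → 0.5 → 0.4 → 0.3 → 1/4 → 1/5 → 1/6 → 1/8 → 1/10 → 1/13 → 1/15 — 3 1/3 stops faster (darker).
ISO: 20000 → 16000 → 12800 → 10000 → 8000 → 6400 → 5000 → 4000 → 3200 → 2500 — 3 stops dropped (darker).
Net: +1 −3 1/3 −3 = −5 1/3 stops.

5 1/3 stops darker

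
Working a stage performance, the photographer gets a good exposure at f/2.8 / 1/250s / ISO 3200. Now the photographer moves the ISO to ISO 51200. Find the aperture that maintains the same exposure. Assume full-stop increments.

ISO: 3200 → 6400 → 12800 → 25600 → 51200 — 4 stops raised (brighter).
Need 4 stops darker from the aperture: f/2.8 → f/4 → f/5.6 → f/8 → f/11.

f/11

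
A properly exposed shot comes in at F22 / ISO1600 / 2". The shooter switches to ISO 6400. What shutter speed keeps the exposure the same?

1/2s

ISO: 1600 → 3200 → 6400 — 2 stops raised (brighter).
Need 2 stops darker from the shutter speed: 2 → 1 → 1/2.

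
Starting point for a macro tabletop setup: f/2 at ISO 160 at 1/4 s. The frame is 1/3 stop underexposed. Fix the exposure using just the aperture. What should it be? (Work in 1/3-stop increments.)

Underexposed by 1/3 stop → need 1/3 stop brighter.
Aperture: f/2 → f/1.8.

f/1.8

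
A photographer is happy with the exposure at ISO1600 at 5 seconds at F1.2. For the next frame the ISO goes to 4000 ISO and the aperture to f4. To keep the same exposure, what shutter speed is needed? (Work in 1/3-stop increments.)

20 s

ISO: 1600 → 2000 → 2500 → 3200 → 4000 — 1 1/3 stops raised (brighter).
Aperture: f/1.2 → f/1.4 → f/1.6 → f/1.8 → f/2 → f/2.2 → f/2.5 → f/2.8 → f/3.2 → f/3.5 → f/4 — 3 1/3 stops stopped down (darker).
Net change so far: 2 stops darker. Offset with the shutter speed: 5 → 6 → 8 → 10 → 13 → 15 → 20.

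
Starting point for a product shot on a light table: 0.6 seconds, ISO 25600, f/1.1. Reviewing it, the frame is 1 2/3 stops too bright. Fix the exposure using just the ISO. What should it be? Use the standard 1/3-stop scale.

ISO 8000

Overexposed by 1 2/3 stops → need 1 2/3 stops darker.
ISO: 25600 → 20000 → 16000 → 12800 → 10000 → 8000.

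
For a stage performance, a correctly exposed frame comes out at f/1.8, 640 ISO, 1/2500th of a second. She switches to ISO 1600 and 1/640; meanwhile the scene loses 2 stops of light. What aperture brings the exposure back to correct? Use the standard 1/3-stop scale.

f/2.8

Scene light: 2 stops darker.
ISO: 640 → 800 → 1000 → 1250 → 1600 — 1 1/3 stops raised (brighter).
Shutter speed: 1/2500 → 1/2000 → 1/1600 → 1/1250 → 1/1000 → 1/800 → 1/640 — 2 stops slower (brighter).
Net so far: 1 1/3 stops brighter. Aperture: f/1.8 → f/2 → f/2.2 → f/2.5 → f/2.8.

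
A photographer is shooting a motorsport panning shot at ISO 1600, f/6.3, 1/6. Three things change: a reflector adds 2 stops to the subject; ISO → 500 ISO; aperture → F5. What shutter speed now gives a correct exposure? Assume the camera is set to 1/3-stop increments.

1/13s

Scene light: 2 stops brighter.
ISO: 1600 → 1250 → 1000 → 800 → 640 → 500 — 1 2/3 stops dropped (darker).
Aperture: f/6.3 → f/5.6 → f/5 — 2/3 stop larger aperture (brighter).
Net so far: 1 stop brighter. Shutter speed: 1/6 → 1/8 → 1/10 → 1/13.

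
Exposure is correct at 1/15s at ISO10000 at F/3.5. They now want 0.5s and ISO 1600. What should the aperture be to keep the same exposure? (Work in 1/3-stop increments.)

Shutter speed: 1/15 → 1/13 → 1/10 → 1/8 → 1/6 → 1/5 → 1/4 → 0.3 → 0.4 → 0.5 — 3 stops slower (brighter).
ISO: 10000 → 8000 → 6400 → 5000 → 4000 → 3200 → 2500 → 2000 → 1600 — 2 2/3 stops dropped (darker).
Net change so far: 1/3 stop brighter. Offset with the aperture: f/3.5 → f/4.

f/4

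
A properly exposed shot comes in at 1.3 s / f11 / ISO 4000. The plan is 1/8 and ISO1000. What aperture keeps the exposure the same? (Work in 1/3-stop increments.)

f/1.8

Shutter speed: 1.3 → 1 → 0.8 → 0.6 → 0.5 → 0.4 → 0.3 → 1/4 → 1/5 → 1/6 → 1/8 — 3 1/3 stops shorter (darker).
ISO: 4000 → 3200 → 2500 → 2000 → 1600 → 1250 → 1000 — 2 stops lower (darker).
Net change so far: 5 1/3 stops darker. Offset with the aperture: f/11 → f/10 → f/9 → f/8 → f/7.1 → f/6.3 → f/5.6 → f/5 → f/4.5 → f/4 → f/3.5 → f/3.2 → f/2.8 → f/2.5 → f/2.2 → f/2 → f/1.8.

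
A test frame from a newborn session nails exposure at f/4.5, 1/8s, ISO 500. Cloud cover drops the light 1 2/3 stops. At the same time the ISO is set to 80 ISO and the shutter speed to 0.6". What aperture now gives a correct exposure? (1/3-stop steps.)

f/2.2

Scene light: 1 2/3 stops darker.
ISO: 500 → 400 → 320 → 250 → 200 → 160 → 125 → 100 → 80 — 2 2/3 stops dropped (darker).
Shutter speed: 1/8 → 1/6 → 1/5 → 1/4 → 0.3 → 0.4 → 0.5 → 0.6 — 2 1/3 stops longer (brighter).
Net so far: 2 stops darker. Aperture: f/4.5 → f/4 → f/3.5 → f/3.2 → f/2.8 → f/2.5 → f/2.2.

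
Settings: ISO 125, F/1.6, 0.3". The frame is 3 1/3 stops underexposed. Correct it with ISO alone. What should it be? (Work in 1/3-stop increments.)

ISO 1250

Underexposed by 3 1/3 stops → need 3 1/3 stops brighter.
ISO: 125 → 160 → 200 → 250 → 320 → 400 → 500 → 640 → 800 → 1000 → 1250.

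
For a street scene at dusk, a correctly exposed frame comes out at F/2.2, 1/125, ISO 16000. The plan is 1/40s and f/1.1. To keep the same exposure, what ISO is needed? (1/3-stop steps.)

ISO 1250

Shutter speed: 1/125 → 1/100 → 1/80 → 1/60 → 1/50 → 1/40 — 1 2/3 stops slower (brighter).
Aperture: f/2.2 → f/2 → f/1.8 → f/1.6 → f/1.4 → f/1.2 → f/1.1 — 2 stops wider (brighter).
Net change so far: 3 2/3 stops brighter. Offset with the ISO: 16000 → 12800 → 10000 → 8000 → 6400 → 5000 → 4000 → 3200 → 2500 → 2000 → 1600 → 1250.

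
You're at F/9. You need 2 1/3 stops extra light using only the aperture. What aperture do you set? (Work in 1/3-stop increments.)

f/4

Aperture: f/9 → f/8 → f/7.1 → f/6.3 → f/5.6 → f/5 → f/4.5 → f/4 — 2 1/3 stops larger aperture (brighter).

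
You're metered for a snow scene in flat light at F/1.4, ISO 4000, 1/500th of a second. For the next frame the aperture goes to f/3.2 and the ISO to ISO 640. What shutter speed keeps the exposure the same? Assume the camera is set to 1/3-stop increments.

1/15s

Aperture: f/1.4 → f/1.6 → f/1.8 → f/2 → f/2.2 → f/2.5 → f/2.8 → f/3.2 — 2 1/3 stops smaller aperture (darker).
ISO: 4000 → 3200 → 2500 → 2000 → 1600 → 1250 → 1000 → 800 → 640 — 2 2/3 stops lower (darker).
Net change so far: 5 stops darker. Offset with the shutter speed: 1/500 → 1/400 → 1/320 → 1/250 → 1/200 → 1/160 → 1/125 → 1/100 → 1/80 → 1/60 → 1/50 → 1/40 → 1/30 → 1/25 → 1/20 → 1/15.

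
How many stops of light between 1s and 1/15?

1 → 1/2 → 1/4 → 1/8 → 1/15 — count the steps: 4 stops.

4 stops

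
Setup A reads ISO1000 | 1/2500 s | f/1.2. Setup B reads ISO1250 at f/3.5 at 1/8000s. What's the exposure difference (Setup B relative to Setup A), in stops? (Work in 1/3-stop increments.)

Aperture: f/1.2 → f/1.4 → f/1.6 → f/1.8 → f/2 → f/2.2 → f/2.5 → f/2.8 → f/3.2 → f/3.5 — 3 stops stopped down (darker).
Shutter speed: 1/2500 → 1/3200 → 1/4000 → 1/5000 → 1/6400 → 1/8000 — 1 2/3 stops shorter (darker).
ISO: 1000 → 1250 — 1/3 stop raised (brighter).
Net: −3 −1 2/3 +1/3 = −4 1/3 stops.

4 1/3 stops darker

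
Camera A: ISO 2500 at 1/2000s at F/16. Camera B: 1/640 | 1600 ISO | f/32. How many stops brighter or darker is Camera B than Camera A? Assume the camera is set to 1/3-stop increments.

1 stop darker

Aperture: f/16 → f/18 → f/20 → f/22 → f/25 → f/29 → f/32 — 2 stops smaller aperture (darker).
Shutter speed: 1/2000 → 1/1600 → 1/1250 → 1/1000 → 1/800 → 1/640 — 1 2/3 stops slower (brighter).
ISO: 2500 → 2000 → 1600 — 2/3 stop dropped (darker).
Net: −2 +1 2/3 −2/3 = −1 stop.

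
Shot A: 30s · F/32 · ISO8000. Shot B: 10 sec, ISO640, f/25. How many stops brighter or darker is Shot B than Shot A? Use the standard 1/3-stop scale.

4 2/3 stops darker

Aperture: f/32 → f/29 → f/25 — 2/3 stop larger aperture (brighter).
Shutter speed: 30 → 25 → 20 → 15 → 13 → 10 — 1 2/3 stops faster (darker).
ISO: 8000 → 6400 → 5000 → 4000 → 3200 → 2500 → 2000 → 1600 → 1250 → 1000 → 800 → 640 — 3 2/3 stops lower (darker).
Net: +2/3 −1 2/3 −3 2/3 = −4 2/3 stops.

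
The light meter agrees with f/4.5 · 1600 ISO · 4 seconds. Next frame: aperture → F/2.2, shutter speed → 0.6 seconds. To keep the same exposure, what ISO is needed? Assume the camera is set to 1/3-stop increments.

ISO 2500

Aperture: f/4.5 → f/4 → f/3.5 → f/3.2 → f/2.8 → f/2.5 → f/2.2 — 2 stops larger aperture (brighter).
Shutter speed: 4 → 3.2 → 2.5 → 2 → 1.6 → 1.3 → 1 → 0.8 → 0.6 — 2 2/3 stops shorter (darker).
Net change so far: 2/3 stop darker. Offset with the ISO: 1600 → 2000 → 2500.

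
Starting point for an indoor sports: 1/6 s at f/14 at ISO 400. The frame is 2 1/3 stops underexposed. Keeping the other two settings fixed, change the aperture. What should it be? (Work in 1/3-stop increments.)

Underexposed by 2 1/3 stops → need 2 1/3 stops brighter.
Aperture: f/14 → f/13 → f/11 → f/10 → f/9 → f/8 → f/7.1 → f/6.3.

f/6.3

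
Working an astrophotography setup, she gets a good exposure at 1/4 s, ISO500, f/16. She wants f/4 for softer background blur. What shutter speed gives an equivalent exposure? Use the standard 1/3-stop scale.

Aperture: f/16 → f/14 → f/13 → f/11 → f/10 → f/9 → f/8 → f/7.1 → f/6.3 → f/5.6 → f/5 → f/4.5 → f/4 — 4 stops opened up (brighter).
Need 4 stops darker from the shutter speed: 1/4 → 1/5 → 1/6 → 1/8 → 1/10 → 1/13 → 1/15 → 1/20 → 1/25 → 1/30 → 1/40 → 1/50 → 1/60.

1/60s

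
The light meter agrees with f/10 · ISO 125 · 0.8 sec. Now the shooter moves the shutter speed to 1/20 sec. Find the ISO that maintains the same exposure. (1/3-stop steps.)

Shutter speed: 0.8 → 0.6 → 0.5 → 0.4 → 0.3 → 1/4 → 1/5 → 1/6 → 1/8 → 1/10 → 1/13 → 1/15 → 1/20 — 4 stops faster (darker).
Need 4 stops brighter from the ISO: 125 → 160 → 200 → 250 → 320 → 400 → 500 → 640 → 800 → 1000 → 1250 → 1600 → 2000.

ISO 2000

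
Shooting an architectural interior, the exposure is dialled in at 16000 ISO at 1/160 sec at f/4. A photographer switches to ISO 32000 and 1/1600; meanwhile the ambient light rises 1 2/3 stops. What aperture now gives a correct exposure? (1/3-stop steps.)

f/3.2

Scene light: 1 2/3 stops brighter.
ISO: 16000 → 20000 → 25600 → 32000 — 1 stop raised (brighter).
Shutter speed: 1/160 → 1/200 → 1/250 → 1/320 → 1/400 → 1/500 → 1/640 → 1/800 → 1/1000 → 1/1250 → 1/1600 — 3 1/3 stops shorter (darker).
Net so far: 2/3 stop darker. Aperture: f/4 → f/3.5 → f/3.2.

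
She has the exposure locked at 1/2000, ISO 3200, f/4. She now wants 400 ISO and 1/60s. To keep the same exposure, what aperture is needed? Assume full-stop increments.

f/8

ISO: 3200 → 1600 → 800 → 400 — 3 stops lower (darker).
Shutter speed: 1/2000 → 1/1000 → 1/500 → 1/250 → 1/125 → 1/60 — 5 stops slower (brighter).
Net change so far: 2 stops brighter. Offset with the aperture: f/4 → f/5.6 → f/8.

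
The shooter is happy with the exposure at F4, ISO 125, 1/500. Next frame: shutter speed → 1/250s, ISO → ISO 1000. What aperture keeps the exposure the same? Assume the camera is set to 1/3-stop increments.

f/16

Shutter speed: 1/500 → 1/400 → 1/320 → 1/250 — 1 stop slower (brighter).
ISO: 125 → 160 → 200 → 250 → 320 → 400 → 500 → 640 → 800 → 1000 — 3 stops higher (brighter).
Net change so far: 4 stops brighter. Offset with the aperture: f/4 → f/4.5 → f/5 → f/5.6 → f/6.3 → f/7.1 → f/8 → f/9 → f/10 → f/11 → f/13 → f/14 → f/16.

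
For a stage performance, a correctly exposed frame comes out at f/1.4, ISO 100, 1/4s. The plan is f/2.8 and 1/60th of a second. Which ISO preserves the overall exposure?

Aperture: f/1.4 → f/2 → f/2.8 — 2 stops stopped down (darker).
Shutter speed: 1/4 → 1/8 → 1/15 → 1/30 → 1/60 — 4 stops faster (darker).
Net change so far: 6 stops darker. Offset with the ISO: 100 → 200 → 400 → 800 → 1600 → 3200 → 6400.

ISO 6400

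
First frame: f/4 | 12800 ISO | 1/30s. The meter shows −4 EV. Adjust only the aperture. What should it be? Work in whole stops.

Underexposed by 4 stops → need 4 stops brighter.
Aperture: f/4 → f/2.8 → f/2 → f/1.4 → f/1.0.

f/1.0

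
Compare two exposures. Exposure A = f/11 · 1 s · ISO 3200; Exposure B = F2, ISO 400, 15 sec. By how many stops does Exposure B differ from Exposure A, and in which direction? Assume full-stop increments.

Aperture: f/11 → f/8 → f/5.6 → f/4 → f/2.8 → f/2 — 5 stops larger aperture (brighter).
Shutter speed: 1 → 2 → 4 → 8 → 15 — 4 stops longer (brighter).
ISO: 3200 → 1600 → 800 → 400 — 3 stops lower (darker).
Net: +5 +4 −3 = +6 stops.

6 stops brighter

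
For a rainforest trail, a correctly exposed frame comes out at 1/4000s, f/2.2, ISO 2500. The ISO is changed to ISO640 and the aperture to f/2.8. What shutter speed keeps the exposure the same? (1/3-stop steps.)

1/640s

ISO: 2500 → 2000 → 1600 → 1250 → 1000 → 800 → 640 — 2 stops lower (darker).
Aperture: f/2.2 → f/2.5 → f/2.8 — 2/3 stop smaller aperture (darker).
Net change so far: 2 2/3 stops darker. Offset with the shutter speed: 1/4000 → 1/3200 → 1/2500 → 1/2000 → 1/1600 → 1/1250 → 1/1000 → 1/800 → 1/640.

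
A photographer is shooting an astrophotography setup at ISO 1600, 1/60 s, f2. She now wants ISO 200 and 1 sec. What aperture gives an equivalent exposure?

ISO: 1600 → 800 → 400 → 200 — 3 stops dropped (darker).
Shutter speed: 1/60 → 1/30 → 1/15 → 1/8 → 1/4 → 1/2 → 1 — 6 stops longer (brighter).
Net change so far: 3 stops brighter. Offset with the aperture: f/2 → f/2.8 → f/4 → f/5.6.

f/5.6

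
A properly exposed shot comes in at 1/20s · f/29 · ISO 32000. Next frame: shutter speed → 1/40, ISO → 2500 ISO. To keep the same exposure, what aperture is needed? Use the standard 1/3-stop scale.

f/5.6

Shutter speed: 1/20 → 1/25 → 1/30 → 1/40 — 1 stop shorter (darker).
ISO: 32000 → 25600 → 20000 → 16000 → 12800 → 10000 → 8000 → 6400 → 5000 → 4000 → 3200 → 2500 — 3 2/3 stops lower (darker).
Net change so far: 4 2/3 stops darker. Offset with the aperture: f/29 → f/25 → f/22 → f/20 → f/18 → f/16 → f/14 → f/13 → f/11 → f/10 → f/9 → f/8 → f/7.1 → f/6.3 → f/5.6.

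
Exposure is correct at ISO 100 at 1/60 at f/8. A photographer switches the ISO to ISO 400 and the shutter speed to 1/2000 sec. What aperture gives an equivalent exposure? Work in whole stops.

ISO: 100 → 200 → 400 — 2 stops raised (brighter).
Shutter speed: 1/60 → 1/125 → 1/250 → 1/500 → 1/1000 → 1/2000 — 5 stops shorter (darker).
Net change so far: 3 stops darker. Offset with the aperture: f/8 → f/5.6 → f/4 → f/2.8.

f/2.8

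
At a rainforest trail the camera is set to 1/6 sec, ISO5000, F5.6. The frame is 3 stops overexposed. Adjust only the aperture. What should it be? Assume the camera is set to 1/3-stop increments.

f/16

Overexposed by 3 stops → need 3 stops darker.
Aperture: f/5.6 → f/6.3 → f/7.1 → f/8 → f/9 → f/10 → f/11 → f/13 → f/14 → f/16.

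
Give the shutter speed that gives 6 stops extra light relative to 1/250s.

1/4s

Shutter speed: 1/250 → 1/125 → 1/60 → 1/30 → 1/15 → 1/8 → 1/4 — 6 stops slower (brighter).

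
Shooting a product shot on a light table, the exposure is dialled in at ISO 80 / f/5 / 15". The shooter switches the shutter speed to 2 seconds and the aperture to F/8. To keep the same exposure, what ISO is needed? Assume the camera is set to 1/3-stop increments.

Shutter speed: 15 → 13 → 10 → 8 → 6 → 5 → 4 → 3.2 → 2.5 → 2 — 3 stops shorter (darker).
Aperture: f/5 → f/5.6 → f/6.3 → f/7.1 → f/8 — 1 1/3 stops stopped down (darker).
Net change so far: 4 1/3 stops darker. Offset with the ISO: 80 → 100 → 125 → 160 → 200 → 250 → 320 → 400 → 500 → 640 → 800 → 1000 → 1250 → 1600.

ISO 1600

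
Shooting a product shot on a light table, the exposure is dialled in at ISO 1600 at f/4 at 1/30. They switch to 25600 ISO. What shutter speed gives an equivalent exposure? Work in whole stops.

ISO: 1600 → 3200 → 6400 → 12800 → 25600 — 4 stops raised (brighter).
Need 4 stops darker from the shutter speed: 1/30 → 1/60 → 1/125 → 1/250 → 1/500.

1/500s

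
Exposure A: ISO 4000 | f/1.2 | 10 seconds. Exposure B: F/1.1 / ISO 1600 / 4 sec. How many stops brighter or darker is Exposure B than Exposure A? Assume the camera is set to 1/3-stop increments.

Aperture: f/1.2 → f/1.1 — 1/3 stop larger aperture (brighter).
Shutter speed: 10 → 8 → 6 → 5 → 4 — 1 1/3 stops faster (darker).
ISO: 4000 → 3200 → 2500 → 2000 → 1600 — 1 1/3 stops lower (darker).
Net: +1/3 −1 1/3 −1 1/3 = −2 1/3 stops.

2 1/3 stops darker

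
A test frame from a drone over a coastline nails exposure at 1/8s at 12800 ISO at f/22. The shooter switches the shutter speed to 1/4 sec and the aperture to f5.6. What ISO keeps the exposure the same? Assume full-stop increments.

ISO 400

Shutter speed: 1/8 → 1/4 — 1 stop slower (brighter).
Aperture: f/22 → f/16 → f/11 → f/8 → f/5.6 — 4 stops opened up (brighter).
Net change so far: 5 stops brighter. Offset with the ISO: 12800 → 6400 → 3200 → 1600 → 800 → 400.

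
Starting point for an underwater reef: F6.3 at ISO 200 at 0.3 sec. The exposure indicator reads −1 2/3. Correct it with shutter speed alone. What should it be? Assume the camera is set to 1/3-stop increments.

Underexposed by 1 2/3 stops → need 1 2/3 stops brighter.
Shutter speed: 0.3 → 0.4 → 0.5 → 0.6 → 0.8 → 1.

1 s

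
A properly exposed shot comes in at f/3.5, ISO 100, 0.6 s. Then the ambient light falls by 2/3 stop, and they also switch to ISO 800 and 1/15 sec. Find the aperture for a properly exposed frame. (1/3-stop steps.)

f/2.5

Scene light: 2/3 stop darker.
ISO: 100 → 125 → 160 → 200 → 250 → 320 → 400 → 500 → 640 → 800 — 3 stops higher (brighter).
Shutter speed: 0.6 → 0.5 → 0.4 → 0.3 → 1/4 → 1/5 → 1/6 → 1/8 → 1/10 → 1/13 → 1/15 — 3 1/3 stops shorter (darker).
Net so far: 1 stop darker. Aperture: f/3.5 → f/3.2 → f/2.8 → f/2.5.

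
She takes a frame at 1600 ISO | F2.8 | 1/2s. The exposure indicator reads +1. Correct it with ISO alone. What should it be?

Overexposed by 1 stop → need 1 stop darker.
ISO: 1600 → 800.

ISO 800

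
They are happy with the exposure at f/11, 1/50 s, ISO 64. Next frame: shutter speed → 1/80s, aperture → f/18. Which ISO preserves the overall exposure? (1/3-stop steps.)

Shutter speed: 1/50 → 1/60 → 1/80 — 2/3 stop shorter (darker).
Aperture: f/11 → f/13 → f/14 → f/16 → f/18 — 1 1/3 stops smaller aperture (darker).
Net change so far: 2 stops darker. Offset with the ISO: 64 → 80 → 100 → 125 → 160 → 200 → 250.

ISO 250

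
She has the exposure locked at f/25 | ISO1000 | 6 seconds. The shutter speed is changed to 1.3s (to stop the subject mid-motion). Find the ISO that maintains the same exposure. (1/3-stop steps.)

ISO 5000

Shutter speed: 6 → 5 → 4 → 3.2 → 2.5 → 2 → 1.6 → 1.3 — 2 1/3 stops faster (darker).
Need 2 1/3 stops brighter from the ISO: 1000 → 1250 → 1600 → 2000 → 2500 → 3200 → 4000 → 5000.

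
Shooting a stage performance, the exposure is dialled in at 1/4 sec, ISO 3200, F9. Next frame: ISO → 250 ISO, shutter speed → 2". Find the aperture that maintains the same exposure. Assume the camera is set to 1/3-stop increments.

f/7.1

ISO: 3200 → 2500 → 2000 → 1600 → 1250 → 1000 → 800 → 640 → 500 → 400 → 320 → 250 — 3 2/3 stops dropped (darker).
Shutter speed: 1/4 → 0.3 → 0.4 → 0.5 → 0.6 → 0.8 → 1 → 1.3 → 1.6 → 2 — 3 stops slower (brighter).
Net change so far: 2/3 stop darker. Offset with the aperture: f/9 → f/8 → f/7.1.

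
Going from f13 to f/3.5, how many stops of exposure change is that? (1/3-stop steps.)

3 2/3 stops

f/13 → f/11 → f/10 → f/9 → f/8 → f/7.1 → f/6.3 → f/5.6 → f/5 → f/4.5 → f/4 → f/3.5 — count the steps: 11 third-stops = 3 2/3 stops.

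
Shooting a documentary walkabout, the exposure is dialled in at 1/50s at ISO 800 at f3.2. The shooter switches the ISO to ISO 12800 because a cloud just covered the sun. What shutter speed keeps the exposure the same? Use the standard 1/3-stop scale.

ISO: 800 → 1000 → 1250 → 1600 → 2000 → 2500 → 3200 → 4000 → 5000 → 6400 → 8000 → 10000 → 12800 — 4 stops higher (brighter).
Need 4 stops darker from the shutter speed: 1/50 → 1/60 → 1/80 → 1/100 → 1/125 → 1/160 → 1/200 → 1/250 → 1/320 → 1/400 → 1/500 → 1/640 → 1/800.

1/800s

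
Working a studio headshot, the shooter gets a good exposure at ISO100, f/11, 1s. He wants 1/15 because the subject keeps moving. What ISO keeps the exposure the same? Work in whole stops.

ISO 1600

Shutter speed: 1 → 1/2 → 1/4 → 1/8 → 1/15 — 4 stops faster (darker).
Need 4 stops brighter from the ISO: 100 → 200 → 400 → 800 → 1600.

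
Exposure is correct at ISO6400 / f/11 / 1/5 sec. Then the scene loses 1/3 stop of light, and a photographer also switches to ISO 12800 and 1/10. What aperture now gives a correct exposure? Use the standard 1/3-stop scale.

f/10

Scene light: 1/3 stop darker.
ISO: 6400 → 8000 → 10000 → 12800 — 1 stop higher (brighter).
Shutter speed: 1/5 → 1/6 → 1/8 → 1/10 — 1 stop faster (darker).
Net so far: 1/3 stop darker. Aperture: f/11 → f/10.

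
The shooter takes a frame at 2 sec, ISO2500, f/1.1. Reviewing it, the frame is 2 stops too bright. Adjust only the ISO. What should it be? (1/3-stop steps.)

Overexposed by 2 stops → need 2 stops darker.
ISO: 2500 → 2000 → 1600 → 1250 → 1000 → 800 → 640.

ISO 640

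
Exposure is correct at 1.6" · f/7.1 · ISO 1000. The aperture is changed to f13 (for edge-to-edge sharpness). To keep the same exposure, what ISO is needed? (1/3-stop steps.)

ISO 3200

Aperture: f/7.1 → f/8 → f/9 → f/10 → f/11 → f/13 — 1 2/3 stops smaller aperture (darker).
Need 1 2/3 stops brighter from the ISO: 1000 → 1250 → 1600 → 2000 → 2500 → 3200.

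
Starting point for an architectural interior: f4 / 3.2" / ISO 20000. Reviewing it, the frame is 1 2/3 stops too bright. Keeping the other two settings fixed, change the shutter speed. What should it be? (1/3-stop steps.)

1 s

Overexposed by 1 2/3 stops → need 1 2/3 stops darker.
Shutter speed: 3.2 → 2.5 → 2 → 1.6 → 1.3 → 1.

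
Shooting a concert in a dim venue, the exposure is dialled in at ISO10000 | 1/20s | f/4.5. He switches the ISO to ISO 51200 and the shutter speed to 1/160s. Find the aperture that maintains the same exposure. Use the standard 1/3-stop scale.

f/3.5

ISO: 10000 → 12800 → 16000 → 20000 → 25600 → 32000 → 40000 → 51200 — 2 1/3 stops raised (brighter).
Shutter speed: 1/20 → 1/25 → 1/30 → 1/40 → 1/50 → 1/60 → 1/80 → 1/100 → 1/125 → 1/160 — 3 stops shorter (darker).
Net change so far: 2/3 stop darker. Offset with the aperture: f/4.5 → f/4 → f/3.5.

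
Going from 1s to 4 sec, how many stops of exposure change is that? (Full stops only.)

2 stops

1 → 2 → 4 — count the steps: 2 stops.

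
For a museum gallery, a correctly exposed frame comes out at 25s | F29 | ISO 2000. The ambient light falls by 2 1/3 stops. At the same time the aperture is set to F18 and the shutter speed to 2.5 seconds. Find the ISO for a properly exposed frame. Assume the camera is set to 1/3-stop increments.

ISO 40000

Scene light: 2 1/3 stops darker.
Aperture: f/29 → f/25 → f/22 → f/20 → f/18 — 1 1/3 stops opened up (brighter).
Shutter speed: 25 → 20 → 15 → 13 → 10 → 8 → 6 → 5 → 4 → 3.2 → 2.5 — 3 1/3 stops shorter (darker).
Net so far: 4 1/3 stops darker. ISO: 2000 → 2500 → 3200 → 4000 → 5000 → 6400 → 8000 → 10000 → 12800 → 16000 → 20000 → 25600 → 32000 → 40000.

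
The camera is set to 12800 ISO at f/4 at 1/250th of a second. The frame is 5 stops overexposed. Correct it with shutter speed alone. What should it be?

Overexposed by 5 stops → need 5 stops darker.
Shutter speed: 1/250 → 1/500 → 1/1000 → 1/2000 → 1/4000 → 1/8000.

1/8000s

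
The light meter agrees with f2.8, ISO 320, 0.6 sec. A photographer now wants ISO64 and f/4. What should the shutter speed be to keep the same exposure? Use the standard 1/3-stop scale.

6 s

ISO: 320 → 250 → 200 → 160 → 125 → 100 → 80 → 64 — 2 1/3 stops dropped (darker).
Aperture: f/2.8 → f/3.2 → f/3.5 → f/4 — 1 stop stopped down (darker).
Net change so far: 3 1/3 stops darker. Offset with the shutter speed: 0.6 → 0.8 → 1 → 1.3 → 1.6 → 2 → 2.5 → 3.2 → 4 → 5 → 6.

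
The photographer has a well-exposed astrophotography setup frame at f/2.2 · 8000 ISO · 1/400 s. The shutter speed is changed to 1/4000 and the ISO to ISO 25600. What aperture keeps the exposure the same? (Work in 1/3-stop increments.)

Shutter speed: 1/400 → 1/500 → 1/640 → 1/800 → 1/1000 → 1/1250 → 1/1600 → 1/2000 → 1/2500 → 1/3200 → 1/4000 — 3 1/3 stops faster (darker).
ISO: 8000 → 10000 → 12800 → 16000 → 20000 → 25600 — 1 2/3 stops raised (brighter).
Net change so far: 1 2/3 stops darker. Offset with the aperture: f/2.2 → f/2 → f/1.8 → f/1.6 → f/1.4 → f/1.2.

f/1.2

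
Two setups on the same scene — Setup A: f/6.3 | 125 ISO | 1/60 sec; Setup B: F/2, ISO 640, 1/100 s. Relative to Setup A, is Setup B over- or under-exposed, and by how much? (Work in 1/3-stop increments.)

5 stops brighter

Aperture: f/6.3 → f/5.6 → f/5 → f/4.5 → f/4 → f/3.5 → f/3.2 → f/2.8 → f/2.5 → f/2.2 → f/2 — 3 1/3 stops opened up (brighter).
Shutter speed: 1/60 → 1/80 → 1/100 — 2/3 stop faster (darker).
ISO: 125 → 160 → 200 → 250 → 320 → 400 → 500 → 640 — 2 1/3 stops raised (brighter).
Net: +3 1/3 −2/3 +2 1/3 = +5 stops.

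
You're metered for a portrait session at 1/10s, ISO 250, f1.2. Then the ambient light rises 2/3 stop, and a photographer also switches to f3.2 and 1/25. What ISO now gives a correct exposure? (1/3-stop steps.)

ISO 2500

Scene light: 2/3 stop brighter.
Aperture: f/1.2 → f/1.4 → f/1.6 → f/1.8 → f/2 → f/2.2 → f/2.5 → f/2.8 → f/3.2 — 2 2/3 stops smaller aperture (darker).
Shutter speed: 1/10 → 1/13 → 1/15 → 1/20 → 1/25 — 1 1/3 stops faster (darker).
Net so far: 3 1/3 stops darker. ISO: 250 → 320 → 400 → 500 → 640 → 800 → 1000 → 1250 → 1600 → 2000 → 2500.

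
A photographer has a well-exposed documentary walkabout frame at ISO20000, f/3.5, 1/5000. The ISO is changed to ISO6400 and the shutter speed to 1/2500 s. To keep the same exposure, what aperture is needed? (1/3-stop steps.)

ISO: 20000 → 16000 → 12800 → 10000 → 8000 → 6400 — 1 2/3 stops lower (darker).
Shutter speed: 1/5000 → 1/4000 → 1/3200 → 1/2500 — 1 stop slower (brighter).
Net change so far: 2/3 stop darker. Offset with the aperture: f/3.5 → f/3.2 → f/2.8.

f/2.8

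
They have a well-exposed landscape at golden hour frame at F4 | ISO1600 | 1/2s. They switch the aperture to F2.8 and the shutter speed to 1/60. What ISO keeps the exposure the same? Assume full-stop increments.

Aperture: f/4 → f/2.8 — 1 stop wider (brighter).
Shutter speed: 1/2 → 1/4 → 1/8 → 1/15 → 1/30 → 1/60 — 5 stops shorter (darker).
Net change so far: 4 stops darker. Offset with the ISO: 1600 → 3200 → 6400 → 12800 → 25600.

ISO 25600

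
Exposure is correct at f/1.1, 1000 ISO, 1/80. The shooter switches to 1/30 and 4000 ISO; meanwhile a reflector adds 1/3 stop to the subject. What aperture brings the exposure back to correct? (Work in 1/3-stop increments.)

Scene light: 1/3 stop brighter.
Shutter speed: 1/80 → 1/60 → 1/50 → 1/40 → 1/30 — 1 1/3 stops slower (brighter).
ISO: 1000 → 1250 → 1600 → 2000 → 2500 → 3200 → 4000 — 2 stops raised (brighter).
Net so far: 3 2/3 stops brighter. Aperture: f/1.1 → f/1.2 → f/1.4 → f/1.6 → f/1.8 → f/2 → f/2.2 → f/2.5 → f/2.8 → f/3.2 → f/3.5 → f/4.

f/4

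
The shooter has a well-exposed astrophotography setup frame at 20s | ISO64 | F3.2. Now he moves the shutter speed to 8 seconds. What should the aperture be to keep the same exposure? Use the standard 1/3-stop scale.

f/2

Shutter speed: 20 → 15 → 13 → 10 → 8 — 1 1/3 stops faster (darker).
Need 1 1/3 stops brighter from the aperture: f/3.2 → f/2.8 → f/2.5 → f/2.2 → f/2.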